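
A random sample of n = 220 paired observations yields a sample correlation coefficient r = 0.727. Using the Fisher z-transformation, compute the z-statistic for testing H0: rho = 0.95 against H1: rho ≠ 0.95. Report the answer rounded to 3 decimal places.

-13.397

Fisher z: atanh(0.727) = 0.922335, atanh(0.95) = 1.831781
z = (z_r − z_0)·√(n−3) = (0.922335 − 1.831781)·√217 = -0.909446 · 14.730920 = -13.397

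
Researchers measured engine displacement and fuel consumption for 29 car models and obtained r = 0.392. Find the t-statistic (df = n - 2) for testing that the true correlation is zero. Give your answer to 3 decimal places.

t = r·√(n−2) / √(1−r²) with r = 0.392, n = 29
  = 0.392·√27 / √(1 − 0.153664)
  = 0.392·5.196152 / 0.919965
  = 2.036892 / 0.919965 = 2.214

2.214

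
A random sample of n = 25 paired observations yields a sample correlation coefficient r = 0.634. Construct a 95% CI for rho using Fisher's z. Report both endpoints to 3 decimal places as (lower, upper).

z_r = atanh(0.634) = 0.748076;  SE = 1/√(n−3) = 1/√22 = 0.213201
z-limits: 0.748076 ± 1.960·0.213201 = 0.748076 ± 0.417874 = [0.330202, 1.165950]
ρ-limits: (tanh 0.330202, tanh 1.165950) = (0.319, 0.823)

(0.319, 0.823)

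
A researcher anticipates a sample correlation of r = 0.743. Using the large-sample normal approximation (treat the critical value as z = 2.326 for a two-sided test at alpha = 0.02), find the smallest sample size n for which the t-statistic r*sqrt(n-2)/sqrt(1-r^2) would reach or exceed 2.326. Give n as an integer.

Need r·√(n−2)/√(1−r²) ≥ 2.326
√(n−2) ≥ 2.326·√(1−0.552049) / 0.743 = 2.326·0.669291 / 0.743 = 2.0953
n−2 ≥ 4.3903  ⇒  n ≥ 6.3903
Smallest integer n = 7

7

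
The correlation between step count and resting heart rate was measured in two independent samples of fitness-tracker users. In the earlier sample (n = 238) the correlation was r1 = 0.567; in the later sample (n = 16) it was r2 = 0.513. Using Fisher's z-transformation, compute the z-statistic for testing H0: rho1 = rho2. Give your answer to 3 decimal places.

Fisher z-transforms: z1 = atanh(0.567) = 0.643090, z2 = atanh(0.513) = 0.566793; difference d = 0.076297
Var(d) = 1/235 + 1/13 = 0.0042553 + 0.0769231 = 0.0811784
z = d/√Var(d) = 0.076297 / √0.0811784 = 0.076297 / 0.284918 = 0.268

0.268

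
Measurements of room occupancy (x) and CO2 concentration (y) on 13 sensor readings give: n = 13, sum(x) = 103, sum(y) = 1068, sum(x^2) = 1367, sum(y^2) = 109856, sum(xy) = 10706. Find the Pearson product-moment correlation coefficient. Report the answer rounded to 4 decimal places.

Numerator: nΣxy − (Σx)(Σy) = 13·10706 − (103)(1068) = 29174
Denominator: √[(nΣx²−(Σx)²)(nΣy²−(Σy)²)]
  nΣx²−(Σx)² = 13·1367 − 10609 = 7162;  nΣy²−(Σy)² = 13·109856 − 1140624 = 287504
  √(7162·287504) = √2059103648 = 45377.3473
r = 29174 / 45377.3473 = 0.6429

0.6429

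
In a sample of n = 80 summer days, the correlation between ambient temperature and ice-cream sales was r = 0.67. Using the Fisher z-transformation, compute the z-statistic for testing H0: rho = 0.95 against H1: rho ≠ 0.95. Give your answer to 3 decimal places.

-8.960

Fisher z: atanh(0.67) = 0.810743, atanh(0.95) = 1.831781
z = (z_r − z_0)·√(n−3) = (0.810743 − 1.831781)·√77 = -1.021038 · 8.774964 = -8.960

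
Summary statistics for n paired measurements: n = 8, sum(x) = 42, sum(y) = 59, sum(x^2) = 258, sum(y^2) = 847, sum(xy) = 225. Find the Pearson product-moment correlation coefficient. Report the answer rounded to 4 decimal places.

-0.6819

Numerator: nΣxy − (Σx)(Σy) = 8·225 − (42)(59) = -678
Denominator: √[(nΣx²−(Σx)²)(nΣy²−(Σy)²)]
  nΣx²−(Σx)² = 8·258 − 1764 = 300;  nΣy²−(Σy)² = 8·847 − 3481 = 3295
  √(300·3295) = √988500 = 994.2334
r = -678 / 994.2334 = -0.6819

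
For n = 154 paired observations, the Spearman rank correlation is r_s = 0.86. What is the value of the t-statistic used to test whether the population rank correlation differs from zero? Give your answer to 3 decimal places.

1 − r_s² = 1 − 0.7396 = 0.2604;  √(1−r_s²) = 0.510294
√(n−2) = √152 = 12.328828
t = r_s·√(n−2)/√(1−r_s²) = 0.86 · 12.328828 / 0.510294 = 20.778

20.778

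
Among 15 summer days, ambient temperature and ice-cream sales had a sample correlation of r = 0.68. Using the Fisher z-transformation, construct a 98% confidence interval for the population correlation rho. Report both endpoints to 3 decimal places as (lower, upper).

z_r = atanh(0.68) = 0.829114;  SE = 1/√(n−3) = 1/√12 = 0.288675
z-limits: 0.829114 ± 2.326·0.288675 = 0.829114 ± 0.671458 = [0.157656, 1.500572]
ρ-limits: (tanh 0.157656, tanh 1.500572) = (0.156, 0.905)

(0.156, 0.905)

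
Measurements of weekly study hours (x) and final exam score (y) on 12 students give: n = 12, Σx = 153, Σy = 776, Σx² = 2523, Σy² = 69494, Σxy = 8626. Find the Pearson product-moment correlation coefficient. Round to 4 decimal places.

S_xy = nΣxy − ΣxΣy = 12·8626 − 153·776 = 103512 − 118728 = -15216
S_xx = nΣx² − (Σx)² = 12·2523 − 153² = 30276 − 23409 = 6867
S_yy = nΣy² − (Σy)² = 12·69494 − 776² = 833928 − 602176 = 231752
r = S_xy / √(S_xx·S_yy) = -15216 / √(6867·231752) = -15216 / √1591440984 = -15216 / 39892.8688 = -0.3814

-0.3814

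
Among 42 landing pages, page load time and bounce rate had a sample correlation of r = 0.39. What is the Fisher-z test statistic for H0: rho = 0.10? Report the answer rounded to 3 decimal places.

Fisher z: atanh(0.39) = 0.411800, atanh(0.10) = 0.100335
z = (z_r − z_0)·√(n−3) = (0.411800 − 0.100335)·√39 = 0.311465 · 6.244998 = 1.945

1.945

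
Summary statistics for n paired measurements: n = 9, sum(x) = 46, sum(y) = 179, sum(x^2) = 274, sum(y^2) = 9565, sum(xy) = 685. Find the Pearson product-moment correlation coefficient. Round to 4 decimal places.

S_xy = nΣxy − ΣxΣy = 9·685 − 46·179 = 6165 − 8234 = -2069
S_xx = nΣx² − (Σx)² = 9·274 − 46² = 2466 − 2116 = 350
S_yy = nΣy² − (Σy)² = 9·9565 − 179² = 86085 − 32041 = 54044
r = S_xy / √(S_xx·S_yy) = -2069 / √(350·54044) = -2069 / √18915400 = -2069 / 4349.1838 = -0.4757

-0.4757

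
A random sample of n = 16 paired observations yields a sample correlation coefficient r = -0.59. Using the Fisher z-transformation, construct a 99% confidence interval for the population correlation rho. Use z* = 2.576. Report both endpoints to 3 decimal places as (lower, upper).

Fisher z: z_r = atanh(r) = ½·ln((1+(-0.59))/(1−(-0.59))) = -0.677666
SE(z) = 1/√(n−3) = 1/√13 = 0.277350
99% ⇒ z* = 2.576; margin = 2.576·0.277350 = 0.714454
CI on z-scale: (-1.392120, 0.036788)
Back-transform: tanh(-1.392120) = -0.883636, tanh(0.036788) = 0.036771

(-0.884, 0.037)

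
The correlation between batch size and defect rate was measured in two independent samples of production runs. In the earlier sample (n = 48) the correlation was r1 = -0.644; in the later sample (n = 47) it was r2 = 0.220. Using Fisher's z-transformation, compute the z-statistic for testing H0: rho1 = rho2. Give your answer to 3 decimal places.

-4.663

z1 = atanh(-0.644) = -0.764978,  z2 = atanh(0.220) = 0.223656
SE = √(1/(n1−3) + 1/(n2−3)) = √(1/45 + 1/44) = √(0.0222222 + 0.0227273) = √0.0449495 = 0.212013
z = (z1 − z2)/SE = (-0.764978 − 0.223656) / 0.212013 = -0.988634 / 0.212013 = -4.663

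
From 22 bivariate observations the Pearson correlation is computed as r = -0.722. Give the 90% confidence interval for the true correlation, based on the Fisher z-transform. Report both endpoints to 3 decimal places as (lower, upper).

z_r = atanh(-0.722) = -0.911810;  SE = 1/√(n−3) = 1/√19 = 0.229416
z-limits: -0.911810 ± 1.645·0.229416 = -0.911810 ± 0.377389 = [-1.289199, -0.534421]
ρ-limits: (tanh -1.289199, tanh -0.534421) = (-0.859, -0.489)

(-0.859, -0.489)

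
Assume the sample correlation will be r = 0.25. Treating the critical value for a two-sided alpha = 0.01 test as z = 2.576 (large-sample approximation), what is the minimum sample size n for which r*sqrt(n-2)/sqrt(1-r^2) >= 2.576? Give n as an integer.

102

r√(n−2)/√(1−r²) ≥ 2.576  ⇔  n−2 ≥ (2.576)²·(1−r²)/r²
(1−r²)/r² = (1−0.0625)/0.0625 = 15.0000
n ≥ 2 + 6.635776·15.0000 = 2 + 99.5366 = 101.5366
⌈101.5366⌉ = 102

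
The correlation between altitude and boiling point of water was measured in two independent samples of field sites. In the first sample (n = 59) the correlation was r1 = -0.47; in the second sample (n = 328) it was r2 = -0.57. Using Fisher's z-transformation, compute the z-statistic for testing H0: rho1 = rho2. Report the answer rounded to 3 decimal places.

Fisher z-transforms: z1 = atanh(-0.47) = -0.510070, z2 = atanh(-0.57) = -0.647523; difference d = 0.137453
Var(d) = 1/56 + 1/325 = 0.0178571 + 0.0030769 = 0.0209340
z = d/√Var(d) = 0.137453 / √0.0209340 = 0.137453 / 0.144686 = 0.950

0.950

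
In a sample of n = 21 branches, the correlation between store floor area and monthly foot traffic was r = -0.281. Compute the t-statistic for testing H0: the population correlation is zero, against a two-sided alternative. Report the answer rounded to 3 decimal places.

t = r·√(n−2) / √(1−r²) with r = -0.281, n = 21
  = -0.281·√19 / √(1 − 0.078961)
  = -0.281·4.358899 / 0.959708
  = -1.224851 / 0.959708 = -1.276

-1.276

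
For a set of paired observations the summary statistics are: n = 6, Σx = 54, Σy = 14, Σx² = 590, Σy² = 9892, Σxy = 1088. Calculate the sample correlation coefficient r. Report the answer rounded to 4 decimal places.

Numerator: nΣxy − (Σx)(Σy) = 6·1088 − (54)(14) = 5772
Denominator: √[(nΣx²−(Σx)²)(nΣy²−(Σy)²)]
  nΣx²−(Σx)² = 6·590 − 2916 = 624;  nΣy²−(Σy)² = 6·9892 − 196 = 59156
  √(624·59156) = √36913344 = 6075.6353
r = 5772 / 6075.6353 = 0.9500

0.9500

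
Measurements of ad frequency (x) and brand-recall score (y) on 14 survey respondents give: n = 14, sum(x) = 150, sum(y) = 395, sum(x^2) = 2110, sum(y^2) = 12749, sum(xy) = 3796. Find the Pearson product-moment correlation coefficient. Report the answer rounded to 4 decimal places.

Numerator: nΣxy − (Σx)(Σy) = 14·3796 − (150)(395) = -6106
Denominator: √[(nΣx²−(Σx)²)(nΣy²−(Σy)²)]
  nΣx²−(Σx)² = 14·2110 − 22500 = 7040;  nΣy²−(Σy)² = 14·12749 − 156025 = 22461
  √(7040·22461) = √158125440 = 12574.7938
r = -6106 / 12574.7938 = -0.4856

-0.4856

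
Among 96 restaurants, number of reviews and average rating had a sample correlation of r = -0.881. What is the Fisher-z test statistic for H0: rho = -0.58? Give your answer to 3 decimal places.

Fisher z: atanh(-0.881) = -1.380218, atanh(-0.58) = -0.662463
z = (z_r − z_0)·√(n−3) = (-1.380218 − (-0.662463))·√93 = -0.717755 · 9.643651 = -6.922

-6.922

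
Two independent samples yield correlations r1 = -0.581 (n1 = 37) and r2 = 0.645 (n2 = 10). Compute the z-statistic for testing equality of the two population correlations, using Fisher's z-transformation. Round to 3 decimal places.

z1 = atanh(-0.581) = -0.663971,  z2 = atanh(0.645) = 0.766689
SE = √(1/(n1−3) + 1/(n2−3)) = √(1/34 + 1/7) = √(0.0294118 + 0.1428571) = √0.1722689 = 0.415053
z = (z1 − z2)/SE = (-0.663971 − 0.766689) / 0.415053 = -1.430660 / 0.415053 = -3.447

-3.447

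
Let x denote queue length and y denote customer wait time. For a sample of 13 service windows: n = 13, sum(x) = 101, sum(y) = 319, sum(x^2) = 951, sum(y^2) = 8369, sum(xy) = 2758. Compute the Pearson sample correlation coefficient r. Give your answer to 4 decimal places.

0.9320

S_xy = nΣxy − ΣxΣy = 13·2758 − 101·319 = 35854 − 32219 = 3635
S_xx = nΣx² − (Σx)² = 13·951 − 101² = 12363 − 10201 = 2162
S_yy = nΣy² − (Σy)² = 13·8369 − 319² = 108797 − 101761 = 7036
r = S_xy / √(S_xx·S_yy) = 3635 / √(2162·7036) = 3635 / √15211832 = 3635 / 3900.2349 = 0.9320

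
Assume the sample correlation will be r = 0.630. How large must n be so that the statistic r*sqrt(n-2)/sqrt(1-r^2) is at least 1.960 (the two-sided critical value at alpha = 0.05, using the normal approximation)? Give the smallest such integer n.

8

Need r·√(n−2)/√(1−r²) ≥ 1.960
√(n−2) ≥ 1.960·√(1−0.396900) / 0.630 = 1.960·0.776595 / 0.630 = 2.4161
n−2 ≥ 5.8375  ⇒  n ≥ 7.8375
Smallest integer n = 8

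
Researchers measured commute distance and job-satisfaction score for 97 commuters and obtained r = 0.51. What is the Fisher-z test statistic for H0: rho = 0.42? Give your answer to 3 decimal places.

Fisher z: atanh(0.51) = 0.562730, atanh(0.42) = 0.447692
z = (z_r − z_0)·√(n−3) = (0.562730 − 0.447692)·√94 = 0.115038 · 9.695360 = 1.115

1.115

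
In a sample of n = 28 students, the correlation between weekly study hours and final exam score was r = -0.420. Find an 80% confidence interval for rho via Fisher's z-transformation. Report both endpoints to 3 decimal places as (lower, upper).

(-0.607, -0.189)

z_r = atanh(-0.420) = -0.447692;  SE = 1/√(n−3) = 1/√25 = 0.200000
z-limits: -0.447692 ± 1.282·0.200000 = -0.447692 ± 0.256400 = [-0.704092, -0.191292]
ρ-limits: (tanh -0.704092, tanh -0.191292) = (-0.607, -0.189)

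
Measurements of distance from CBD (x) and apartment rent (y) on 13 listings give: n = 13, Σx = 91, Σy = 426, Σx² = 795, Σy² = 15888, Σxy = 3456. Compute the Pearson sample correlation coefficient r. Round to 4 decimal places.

S_xy = nΣxy − ΣxΣy = 13·3456 − 91·426 = 44928 − 38766 = 6162
S_xx = nΣx² − (Σx)² = 13·795 − 91² = 10335 − 8281 = 2054
S_yy = nΣy² − (Σy)² = 13·15888 − 426² = 206544 − 181476 = 25068
r = S_xy / √(S_xx·S_yy) = 6162 / √(2054·25068) = 6162 / √51489672 = 6162 / 7175.6304 = 0.8587

0.8587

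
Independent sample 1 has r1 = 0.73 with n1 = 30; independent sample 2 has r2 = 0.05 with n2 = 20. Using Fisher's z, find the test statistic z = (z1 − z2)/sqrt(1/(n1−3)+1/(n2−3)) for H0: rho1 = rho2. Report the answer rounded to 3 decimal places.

2.838

Fisher z-transforms: z1 = atanh(0.73) = 0.928727, z2 = atanh(0.05) = 0.050042; difference d = 0.878685
Var(d) = 1/27 + 1/17 = 0.0370370 + 0.0588235 = 0.0958605
z = d/√Var(d) = 0.878685 / √0.0958605 = 0.878685 / 0.309613 = 2.838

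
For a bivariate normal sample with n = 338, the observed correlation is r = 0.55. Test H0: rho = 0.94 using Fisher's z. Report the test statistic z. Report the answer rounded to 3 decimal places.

-20.493

Fisher z: atanh(0.55) = 0.618381, atanh(0.94) = 1.738049
z = (z_r − z_0)·√(n−3) = (0.618381 − 1.738049)·√335 = -1.119668 · 18.303005 = -20.493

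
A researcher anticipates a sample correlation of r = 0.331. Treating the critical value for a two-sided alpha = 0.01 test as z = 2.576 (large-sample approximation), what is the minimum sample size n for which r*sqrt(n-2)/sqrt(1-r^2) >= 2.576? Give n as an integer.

Need r·√(n−2)/√(1−r²) ≥ 2.576
√(n−2) ≥ 2.576·√(1−0.109561) / 0.331 = 2.576·0.943631 / 0.331 = 7.3438
n−2 ≥ 53.9314  ⇒  n ≥ 55.9314
Smallest integer n = 56

56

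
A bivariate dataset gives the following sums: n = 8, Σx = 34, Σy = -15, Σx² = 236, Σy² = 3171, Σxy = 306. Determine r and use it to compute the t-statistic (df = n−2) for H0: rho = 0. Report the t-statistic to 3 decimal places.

2.332

S_xy = nΣxy − ΣxΣy = 8·306 − 34·(-15) = 2448 − (-510) = 2958
S_xx = nΣx² − (Σx)² = 8·236 − 34² = 1888 − 1156 = 732
S_yy = nΣy² − (Σy)² = 8·3171 − (-15)² = 25368 − 225 = 25143
r = S_xy / √(S_xx·S_yy) = 2958 / √(732·25143) = 2958 / √18404676 = 2958 / 4290.0671 = 0.6895
t = r·√(n−2)/√(1−r²) = 0.6895·√6 / √(1−0.475410) = 1.688923 / 0.724286 = 2.332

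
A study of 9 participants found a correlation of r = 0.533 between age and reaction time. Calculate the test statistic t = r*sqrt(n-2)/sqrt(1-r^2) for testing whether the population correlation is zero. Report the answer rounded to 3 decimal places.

1 − r² = 1 − 0.284089 = 0.715911;  √(1−r²) = 0.846115
√(n−2) = √7 = 2.645751
t = r·√(n−2)/√(1−r²) = 0.533 · 2.645751 / 0.846115 = 1.667

1.667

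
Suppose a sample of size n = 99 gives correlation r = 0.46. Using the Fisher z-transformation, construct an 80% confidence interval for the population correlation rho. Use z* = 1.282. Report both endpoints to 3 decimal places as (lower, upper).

(0.351, 0.557)

Fisher z: z_r = atanh(r) = ½·ln((1+0.46)/(1−0.46)) = 0.497311
SE(z) = 1/√(n−3) = 1/√96 = 0.102062
80% ⇒ z* = 1.282; margin = 1.282·0.102062 = 0.130843
CI on z-scale: (0.366468, 0.628154)
Back-transform: tanh(0.366468) = 0.350898, tanh(0.628154) = 0.556780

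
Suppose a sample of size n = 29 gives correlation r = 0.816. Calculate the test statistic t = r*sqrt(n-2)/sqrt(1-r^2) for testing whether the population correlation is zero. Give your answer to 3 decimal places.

t = r·√(n−2) / √(1−r²) with r = 0.816, n = 29
  = 0.816·√27 / √(1 − 0.665856)
  = 0.816·5.196152 / 0.578052
  = 4.240060 / 0.578052 = 7.335

7.335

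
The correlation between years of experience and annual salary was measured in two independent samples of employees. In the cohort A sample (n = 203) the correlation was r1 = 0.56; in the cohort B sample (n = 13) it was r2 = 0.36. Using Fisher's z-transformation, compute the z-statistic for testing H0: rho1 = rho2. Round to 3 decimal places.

Fisher z-transforms: z1 = atanh(0.56) = 0.632833, z2 = atanh(0.36) = 0.376886; difference d = 0.255947
Var(d) = 1/200 + 1/10 = 0.0050000 + 0.1000000 = 0.1050000
z = d/√Var(d) = 0.255947 / √0.1050000 = 0.255947 / 0.324037 = 0.790

0.790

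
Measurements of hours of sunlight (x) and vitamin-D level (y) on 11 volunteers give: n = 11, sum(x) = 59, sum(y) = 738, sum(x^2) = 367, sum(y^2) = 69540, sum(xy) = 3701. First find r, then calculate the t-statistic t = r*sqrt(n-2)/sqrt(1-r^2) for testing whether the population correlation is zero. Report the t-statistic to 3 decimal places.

S_xy = nΣxy − ΣxΣy = 11·3701 − 59·738 = 40711 − 43542 = -2831
S_xx = nΣx² − (Σx)² = 11·367 − 59² = 4037 − 3481 = 556
S_yy = nΣy² − (Σy)² = 11·69540 − 738² = 764940 − 544644 = 220296
r = S_xy / √(S_xx·S_yy) = -2831 / √(556·220296) = -2831 / √122484576 = -2831 / 11067.2750 = -0.2558
t = r·√(n−2)/√(1−r²) = -0.2558·√9 / √(1−0.065434) = -0.767400 / 0.966730 = -0.794

-0.794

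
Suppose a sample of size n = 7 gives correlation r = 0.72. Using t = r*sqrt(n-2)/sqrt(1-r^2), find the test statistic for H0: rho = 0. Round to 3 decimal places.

2.320

1 − r² = 1 − 0.5184 = 0.4816;  √(1−r²) = 0.693974
√(n−2) = √5 = 2.236068
t = r·√(n−2)/√(1−r²) = 0.72 · 2.236068 / 0.693974 = 2.320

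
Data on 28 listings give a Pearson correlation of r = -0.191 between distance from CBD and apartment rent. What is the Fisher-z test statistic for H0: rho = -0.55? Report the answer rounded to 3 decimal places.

z_r = atanh(-0.191) = -0.193375,  z_0 = atanh(-0.55) = -0.618381
SE = 1/√(n−3) = 1/√25 = 0.200000
z = (z_r − z_0)/SE = (-0.193375 − (-0.618381)) / 0.200000 = 0.425006 / 0.200000 = 2.125

2.125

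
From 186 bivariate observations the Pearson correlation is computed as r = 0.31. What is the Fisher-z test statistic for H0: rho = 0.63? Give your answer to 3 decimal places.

-5.693

z_r = atanh(0.31) = 0.320545,  z_0 = atanh(0.63) = 0.741416
SE = 1/√(n−3) = 1/√183 = 0.073922
z = (z_r − z_0)/SE = (0.320545 − 0.741416) / 0.073922 = -0.420871 / 0.073922 = -5.693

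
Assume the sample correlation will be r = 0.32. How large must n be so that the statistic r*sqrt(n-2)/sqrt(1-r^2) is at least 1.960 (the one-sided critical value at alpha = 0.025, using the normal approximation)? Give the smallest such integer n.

36

Need r·√(n−2)/√(1−r²) ≥ 1.960
√(n−2) ≥ 1.960·√(1−0.1024) / 0.32 = 1.960·0.947418 / 0.32 = 5.8029
n−2 ≥ 33.6736  ⇒  n ≥ 35.6736
Smallest integer n = 36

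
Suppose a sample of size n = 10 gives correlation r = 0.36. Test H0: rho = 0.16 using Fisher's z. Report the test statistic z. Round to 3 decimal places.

Fisher z: atanh(0.36) = 0.376886, atanh(0.16) = 0.161387
z = (z_r − z_0)·√(n−3) = (0.376886 − 0.161387)·√7 = 0.215499 · 2.645751 = 0.570

0.570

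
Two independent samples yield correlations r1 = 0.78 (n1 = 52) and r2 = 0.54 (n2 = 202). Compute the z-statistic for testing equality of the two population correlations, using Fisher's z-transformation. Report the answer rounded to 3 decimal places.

Fisher z-transforms: z1 = atanh(0.78) = 1.045371, z2 = atanh(0.54) = 0.604156; difference d = 0.441215
Var(d) = 1/49 + 1/199 = 0.0204082 + 0.0050251 = 0.0254333
z = d/√Var(d) = 0.441215 / √0.0254333 = 0.441215 / 0.159478 = 2.767

2.767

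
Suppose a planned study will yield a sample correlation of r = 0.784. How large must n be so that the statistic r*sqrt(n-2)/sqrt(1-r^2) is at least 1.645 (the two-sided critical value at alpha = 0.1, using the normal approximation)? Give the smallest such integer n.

Need r·√(n−2)/√(1−r²) ≥ 1.645
√(n−2) ≥ 1.645·√(1−0.614656) / 0.784 = 1.645·0.620761 / 0.784 = 1.3025
n−2 ≥ 1.6965  ⇒  n ≥ 3.6965
Smallest integer n = 4

4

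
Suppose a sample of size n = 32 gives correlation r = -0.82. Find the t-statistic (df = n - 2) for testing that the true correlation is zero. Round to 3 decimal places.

1 − r² = 1 − 0.6724 = 0.3276;  √(1−r²) = 0.572364
√(n−2) = √30 = 5.477226
t = r·√(n−2)/√(1−r²) = -0.82 · 5.477226 / 0.572364 = -7.847

-7.847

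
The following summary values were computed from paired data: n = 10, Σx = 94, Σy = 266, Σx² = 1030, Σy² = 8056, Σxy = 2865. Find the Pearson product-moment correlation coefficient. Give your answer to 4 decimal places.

0.9624

Numerator: nΣxy − (Σx)(Σy) = 10·2865 − (94)(266) = 3646
Denominator: √[(nΣx²−(Σx)²)(nΣy²−(Σy)²)]
  nΣx²−(Σx)² = 10·1030 − 8836 = 1464;  nΣy²−(Σy)² = 10·8056 − 70756 = 9804
  √(1464·9804) = √14353056 = 3788.5427
r = 3646 / 3788.5427 = 0.9624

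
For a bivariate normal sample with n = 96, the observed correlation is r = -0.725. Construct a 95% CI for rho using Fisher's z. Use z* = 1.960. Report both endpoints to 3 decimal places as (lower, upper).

Fisher z: z_r = atanh(r) = ½·ln((1+(-0.725))/(1−(-0.725))) = -0.918106
SE(z) = 1/√(n−3) = 1/√93 = 0.103695
95% ⇒ z* = 1.960; margin = 1.960·0.103695 = 0.203242
CI on z-scale: (-1.121348, -0.714864)
Back-transform: tanh(-1.121348) = -0.808037, tanh(-0.714864) = -0.613718

(-0.808, -0.614)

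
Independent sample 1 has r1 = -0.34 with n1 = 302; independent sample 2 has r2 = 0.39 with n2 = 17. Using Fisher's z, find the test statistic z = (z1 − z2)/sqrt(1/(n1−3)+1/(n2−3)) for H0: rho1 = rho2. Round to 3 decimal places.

Fisher z-transforms: z1 = atanh(-0.34) = -0.354093, z2 = atanh(0.39) = 0.411800; difference d = -0.765893
Var(d) = 1/299 + 1/14 = 0.0033445 + 0.0714286 = 0.0747731
z = d/√Var(d) = -0.765893 / √0.0747731 = -0.765893 / 0.273447 = -2.801

-2.801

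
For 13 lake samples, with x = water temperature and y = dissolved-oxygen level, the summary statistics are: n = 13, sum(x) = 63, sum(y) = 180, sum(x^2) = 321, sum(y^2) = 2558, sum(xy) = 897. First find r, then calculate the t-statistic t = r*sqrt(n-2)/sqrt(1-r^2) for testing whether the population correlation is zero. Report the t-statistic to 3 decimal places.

3.991

Numerator: nΣxy − (Σx)(Σy) = 13·897 − (63)(180) = 321
Denominator: √[(nΣx²−(Σx)²)(nΣy²−(Σy)²)]
  nΣx²−(Σx)² = 13·321 − 3969 = 204;  nΣy²−(Σy)² = 13·2558 − 32400 = 854
  √(204·854) = √174216 = 417.3919
r = 321 / 417.3919 = 0.7691
t = r·√(n−2)/√(1−r²) = 0.7691·√11 / √(1−0.591515) = 2.550816 / 0.639128 = 3.991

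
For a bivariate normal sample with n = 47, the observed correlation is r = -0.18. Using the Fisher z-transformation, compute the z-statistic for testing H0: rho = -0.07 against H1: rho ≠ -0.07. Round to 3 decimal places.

z_r = atanh(-0.18) = -0.181983,  z_0 = atanh(-0.07) = -0.070115
SE = 1/√(n−3) = 1/√44 = 0.150756
z = (z_r − z_0)/SE = (-0.181983 − (-0.070115)) / 0.150756 = -0.111868 / 0.150756 = -0.742

-0.742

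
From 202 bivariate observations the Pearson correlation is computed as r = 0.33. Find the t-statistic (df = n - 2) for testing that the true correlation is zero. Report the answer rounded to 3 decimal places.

4.944

t = r·√(n−2) / √(1−r²) with r = 0.33, n = 202
  = 0.33·√200 / √(1 − 0.1089)
  = 0.33·14.142136 / 0.943981
  = 4.666905 / 0.943981 = 4.944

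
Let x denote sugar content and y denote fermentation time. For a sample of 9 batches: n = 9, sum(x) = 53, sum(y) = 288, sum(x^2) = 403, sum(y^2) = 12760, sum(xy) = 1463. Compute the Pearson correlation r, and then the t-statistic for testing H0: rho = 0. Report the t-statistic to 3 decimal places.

Numerator: nΣxy − (Σx)(Σy) = 9·1463 − (53)(288) = -2097
Denominator: √[(nΣx²−(Σx)²)(nΣy²−(Σy)²)]
  nΣx²−(Σx)² = 9·403 − 2809 = 818;  nΣy²−(Σy)² = 9·12760 − 82944 = 31896
  √(818·31896) = √26090928 = 5107.9280
r = -2097 / 5107.9280 = -0.4105
t = r·√(n−2)/√(1−r²) = -0.4105·√7 / √(1−0.168510) = -1.086081 / 0.911861 = -1.191

-1.191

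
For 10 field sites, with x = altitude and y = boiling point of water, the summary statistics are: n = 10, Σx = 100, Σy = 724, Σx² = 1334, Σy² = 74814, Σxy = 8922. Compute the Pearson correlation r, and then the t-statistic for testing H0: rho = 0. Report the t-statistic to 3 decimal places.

Numerator: nΣxy − (Σx)(Σy) = 10·8922 − (100)(724) = 16820
Denominator: √[(nΣx²−(Σx)²)(nΣy²−(Σy)²)]
  nΣx²−(Σx)² = 10·1334 − 10000 = 3340;  nΣy²−(Σy)² = 10·74814 − 524176 = 223964
  √(3340·223964) = √748039760 = 27350.3155
r = 16820 / 27350.3155 = 0.6150
t = r·√(n−2)/√(1−r²) = 0.6150·√8 / √(1−0.378225) = 1.739483 / 0.788527 = 2.206

2.206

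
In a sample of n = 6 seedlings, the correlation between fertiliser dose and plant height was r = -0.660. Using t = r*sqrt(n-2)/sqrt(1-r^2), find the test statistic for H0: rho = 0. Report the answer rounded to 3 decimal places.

-1.757

t = r·√(n−2) / √(1−r²) with r = -0.660, n = 6
  = -0.660·√4 / √(1 − 0.435600)
  = -0.660·2.000000 / 0.751266
  = -1.320000 / 0.751266 = -1.757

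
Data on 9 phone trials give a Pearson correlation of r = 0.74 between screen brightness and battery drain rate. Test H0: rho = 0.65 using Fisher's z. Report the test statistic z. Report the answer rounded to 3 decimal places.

Fisher z: atanh(0.74) = 0.950479, atanh(0.65) = 0.775299
z = (z_r − z_0)·√(n−3) = (0.950479 − 0.775299)·√6 = 0.175180 · 2.449490 = 0.429

0.429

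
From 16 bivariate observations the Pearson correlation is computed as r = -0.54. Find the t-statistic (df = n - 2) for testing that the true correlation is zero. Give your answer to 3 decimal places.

-2.401

1 − r² = 1 − 0.2916 = 0.7084;  √(1−r²) = 0.841665
√(n−2) = √14 = 3.741657
t = r·√(n−2)/√(1−r²) = -0.54 · 3.741657 / 0.841665 = -2.401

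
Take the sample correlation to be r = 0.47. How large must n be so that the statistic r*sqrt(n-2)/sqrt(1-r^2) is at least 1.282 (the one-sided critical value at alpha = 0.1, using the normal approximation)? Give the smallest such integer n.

Need r·√(n−2)/√(1−r²) ≥ 1.282
√(n−2) ≥ 1.282·√(1−0.2209) / 0.47 = 1.282·0.882666 / 0.47 = 2.4076
n−2 ≥ 5.7965  ⇒  n ≥ 7.7965
Smallest integer n = 8

8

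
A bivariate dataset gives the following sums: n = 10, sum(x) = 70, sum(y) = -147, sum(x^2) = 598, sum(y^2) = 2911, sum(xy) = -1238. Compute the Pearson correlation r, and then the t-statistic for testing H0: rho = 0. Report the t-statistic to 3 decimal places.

Numerator: nΣxy − (Σx)(Σy) = 10·(-1238) − (70)(-147) = -2090
Denominator: √[(nΣx²−(Σx)²)(nΣy²−(Σy)²)]
  nΣx²−(Σx)² = 10·598 − 4900 = 1080;  nΣy²−(Σy)² = 10·2911 − 21609 = 7501
  √(1080·7501) = √8101080 = 2846.2396
r = -2090 / 2846.2396 = -0.7343
t = r·√(n−2)/√(1−r²) = -0.7343·√8 / √(1−0.539196) = -2.076914 / 0.678825 = -3.060

-3.060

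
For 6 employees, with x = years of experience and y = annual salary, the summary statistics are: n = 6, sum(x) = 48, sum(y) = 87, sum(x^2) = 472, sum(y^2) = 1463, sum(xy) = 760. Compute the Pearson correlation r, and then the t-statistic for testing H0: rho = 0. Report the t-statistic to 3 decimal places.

S_xy = nΣxy − ΣxΣy = 6·760 − 48·87 = 4560 − 4176 = 384
S_xx = nΣx² − (Σx)² = 6·472 − 48² = 2832 − 2304 = 528
S_yy = nΣy² − (Σy)² = 6·1463 − 87² = 8778 − 7569 = 1209
r = S_xy / √(S_xx·S_yy) = 384 / √(528·1209) = 384 / √638352 = 384 / 798.9693 = 0.4806
t = r·√(n−2)/√(1−r²) = 0.4806·√4 / √(1−0.230976) = 0.961200 / 0.876940 = 1.096

1.096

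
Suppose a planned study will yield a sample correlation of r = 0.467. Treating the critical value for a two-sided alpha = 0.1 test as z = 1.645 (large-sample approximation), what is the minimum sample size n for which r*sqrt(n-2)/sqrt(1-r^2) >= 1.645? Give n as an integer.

Need r·√(n−2)/√(1−r²) ≥ 1.645
√(n−2) ≥ 1.645·√(1−0.218089) / 0.467 = 1.645·0.884257 / 0.467 = 3.1148
n−2 ≥ 9.7020  ⇒  n ≥ 11.7020
Smallest integer n = 12

12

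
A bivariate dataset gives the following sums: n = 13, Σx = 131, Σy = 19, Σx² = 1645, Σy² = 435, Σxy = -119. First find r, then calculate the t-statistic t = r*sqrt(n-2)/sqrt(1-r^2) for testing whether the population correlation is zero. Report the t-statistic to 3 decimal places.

-5.432

Numerator: nΣxy − (Σx)(Σy) = 13·(-119) − (131)(19) = -4036
Denominator: √[(nΣx²−(Σx)²)(nΣy²−(Σy)²)]
  nΣx²−(Σx)² = 13·1645 − 17161 = 4224;  nΣy²−(Σy)² = 13·435 − 361 = 5294
  √(4224·5294) = √22361856 = 4728.8324
r = -4036 / 4728.8324 = -0.8535
t = r·√(n−2)/√(1−r²) = -0.8535·√11 / √(1−0.728462) = -2.830739 / 0.521093 = -5.432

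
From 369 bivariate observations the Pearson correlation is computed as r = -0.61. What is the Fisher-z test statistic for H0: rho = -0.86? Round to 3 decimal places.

11.181

Fisher z: atanh(-0.61) = -0.708921, atanh(-0.86) = -1.293345
z = (z_r − z_0)·√(n−3) = (-0.708921 − (-1.293345))·√366 = 0.584424 · 19.131126 = 11.181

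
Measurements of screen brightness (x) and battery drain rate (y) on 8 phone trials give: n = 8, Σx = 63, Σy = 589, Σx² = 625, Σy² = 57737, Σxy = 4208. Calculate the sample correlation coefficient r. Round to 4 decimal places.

Numerator: nΣxy − (Σx)(Σy) = 8·4208 − (63)(589) = -3443
Denominator: √[(nΣx²−(Σx)²)(nΣy²−(Σy)²)]
  nΣx²−(Σx)² = 8·625 − 3969 = 1031;  nΣy²−(Σy)² = 8·57737 − 346921 = 114975
  √(1031·114975) = √118539225 = 10887.5720
r = -3443 / 10887.5720 = -0.3162

-0.3162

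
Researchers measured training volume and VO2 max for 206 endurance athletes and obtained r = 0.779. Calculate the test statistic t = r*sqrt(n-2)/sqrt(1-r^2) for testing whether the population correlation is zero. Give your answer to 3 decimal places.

17.745

1 − r² = 1 − 0.606841 = 0.393159;  √(1−r²) = 0.627024
√(n−2) = √204 = 14.282857
t = r·√(n−2)/√(1−r²) = 0.779 · 14.282857 / 0.627024 = 17.745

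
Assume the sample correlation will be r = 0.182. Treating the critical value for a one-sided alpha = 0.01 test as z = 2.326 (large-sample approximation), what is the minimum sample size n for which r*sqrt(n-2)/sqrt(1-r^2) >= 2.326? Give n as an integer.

160

r√(n−2)/√(1−r²) ≥ 2.326  ⇔  n−2 ≥ (2.326)²·(1−r²)/r²
(1−r²)/r² = (1−0.033124)/0.033124 = 29.1896
n ≥ 2 + 5.410276·29.1896 = 2 + 157.9238 = 159.9238
⌈159.9238⌉ = 160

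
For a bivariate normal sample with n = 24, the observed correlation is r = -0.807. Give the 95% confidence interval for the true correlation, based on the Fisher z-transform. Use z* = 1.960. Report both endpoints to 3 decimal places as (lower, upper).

(-0.913, -0.598)

Fisher z: z_r = atanh(r) = ½·ln((1+(-0.807))/(1−(-0.807))) = -1.118367
SE(z) = 1/√(n−3) = 1/√21 = 0.218218
95% ⇒ z* = 1.960; margin = 1.960·0.218218 = 0.427707
CI on z-scale: (-1.546074, -0.690660)
Back-transform: tanh(-1.546074) = -0.913135, tanh(-0.690660) = -0.598406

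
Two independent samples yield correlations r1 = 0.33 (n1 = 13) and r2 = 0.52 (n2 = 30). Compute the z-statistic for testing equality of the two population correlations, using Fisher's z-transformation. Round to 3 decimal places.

z1 = atanh(0.33) = 0.342828,  z2 = atanh(0.52) = 0.576340
SE = √(1/(n1−3) + 1/(n2−3)) = √(1/10 + 1/27) = √(0.1000000 + 0.0370370) = √0.1370370 = 0.370185
z = (z1 − z2)/SE = (0.342828 − 0.576340) / 0.370185 = -0.233512 / 0.370185 = -0.631

-0.631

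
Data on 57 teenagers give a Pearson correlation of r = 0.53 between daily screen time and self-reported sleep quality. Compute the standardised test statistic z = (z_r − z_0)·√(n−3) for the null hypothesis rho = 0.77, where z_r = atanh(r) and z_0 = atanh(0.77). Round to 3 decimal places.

z_r = atanh(0.53) = 0.590145,  z_0 = atanh(0.77) = 1.020328
SE = 1/√(n−3) = 1/√54 = 0.136083
z = (z_r − z_0)/SE = (0.590145 − 1.020328) / 0.136083 = -0.430183 / 0.136083 = -3.161

-3.161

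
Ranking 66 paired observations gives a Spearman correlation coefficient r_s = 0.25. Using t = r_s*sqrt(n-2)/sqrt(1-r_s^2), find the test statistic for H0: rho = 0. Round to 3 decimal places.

2.066

1 − r_s² = 1 − 0.0625 = 0.9375;  √(1−r_s²) = 0.968246
√(n−2) = √64 = 8.000000
t = r_s·√(n−2)/√(1−r_s²) = 0.25 · 8.000000 / 0.968246 = 2.066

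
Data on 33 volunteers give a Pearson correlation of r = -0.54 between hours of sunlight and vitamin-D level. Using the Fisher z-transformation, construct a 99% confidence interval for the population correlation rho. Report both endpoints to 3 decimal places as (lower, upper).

Fisher z: z_r = atanh(r) = ½·ln((1+(-0.54))/(1−(-0.54))) = -0.604156
SE(z) = 1/√(n−3) = 1/√30 = 0.182574
99% ⇒ z* = 2.576; margin = 2.576·0.182574 = 0.470311
CI on z-scale: (-1.074467, -0.133845)
Back-transform: tanh(-1.074467) = -0.791138, tanh(-0.133845) = -0.133051

(-0.791, -0.133)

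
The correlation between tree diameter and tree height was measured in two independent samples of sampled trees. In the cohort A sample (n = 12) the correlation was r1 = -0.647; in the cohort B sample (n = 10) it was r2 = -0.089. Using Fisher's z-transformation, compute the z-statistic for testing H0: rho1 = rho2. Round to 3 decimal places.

z1 = atanh(-0.647) = -0.770121,  z2 = atanh(-0.089) = -0.089236
SE = √(1/(n1−3) + 1/(n2−3)) = √(1/9 + 1/7) = √(0.1111111 + 0.1428571) = √0.2539682 = 0.503953
z = (z1 − z2)/SE = (-0.770121 − (-0.089236)) / 0.503953 = -0.680885 / 0.503953 = -1.351

-1.351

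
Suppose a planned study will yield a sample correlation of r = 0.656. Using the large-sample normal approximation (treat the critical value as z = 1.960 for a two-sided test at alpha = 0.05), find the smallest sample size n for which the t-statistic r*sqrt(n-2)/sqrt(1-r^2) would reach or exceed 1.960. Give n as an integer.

8

r√(n−2)/√(1−r²) ≥ 1.960  ⇔  n−2 ≥ (1.960)²·(1−r²)/r²
(1−r²)/r² = (1−0.430336)/0.430336 = 1.3238
n ≥ 2 + 3.8416·1.3238 = 2 + 5.0855 = 7.0855
⌈7.0855⌉ = 8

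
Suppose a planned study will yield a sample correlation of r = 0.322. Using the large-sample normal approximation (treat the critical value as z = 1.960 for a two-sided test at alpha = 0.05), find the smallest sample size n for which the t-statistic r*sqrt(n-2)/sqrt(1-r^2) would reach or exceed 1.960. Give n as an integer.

36

Need r·√(n−2)/√(1−r²) ≥ 1.960
√(n−2) ≥ 1.960·√(1−0.103684) / 0.322 = 1.960·0.946740 / 0.322 = 5.7628
n−2 ≥ 33.2099  ⇒  n ≥ 35.2099
Smallest integer n = 36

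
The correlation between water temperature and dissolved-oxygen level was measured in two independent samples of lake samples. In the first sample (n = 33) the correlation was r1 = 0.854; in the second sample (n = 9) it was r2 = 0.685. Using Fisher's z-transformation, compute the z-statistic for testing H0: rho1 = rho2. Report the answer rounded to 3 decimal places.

0.967

Fisher z-transforms: z1 = atanh(0.854) = 1.270747, z2 = atanh(0.685) = 0.838474; difference d = 0.432273
Var(d) = 1/30 + 1/6 = 0.0333333 + 0.1666667 = 0.2000000
z = d/√Var(d) = 0.432273 / √0.2000000 = 0.432273 / 0.447214 = 0.967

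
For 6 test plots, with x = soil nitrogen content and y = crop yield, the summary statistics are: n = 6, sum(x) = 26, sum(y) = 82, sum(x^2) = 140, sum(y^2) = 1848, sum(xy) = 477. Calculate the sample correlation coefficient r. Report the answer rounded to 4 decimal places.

Numerator: nΣxy − (Σx)(Σy) = 6·477 − (26)(82) = 730
Denominator: √[(nΣx²−(Σx)²)(nΣy²−(Σy)²)]
  nΣx²−(Σx)² = 6·140 − 676 = 164;  nΣy²−(Σy)² = 6·1848 − 6724 = 4364
  √(164·4364) = √715696 = 845.9882
r = 730 / 845.9882 = 0.8629

0.8629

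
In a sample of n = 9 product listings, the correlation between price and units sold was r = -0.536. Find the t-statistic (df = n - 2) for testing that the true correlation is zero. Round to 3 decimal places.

t = r·√(n−2) / √(1−r²) with r = -0.536, n = 9
  = -0.536·√7 / √(1 − 0.287296)
  = -0.536·2.645751 / 0.844218
  = -1.418123 / 0.844218 = -1.680

-1.680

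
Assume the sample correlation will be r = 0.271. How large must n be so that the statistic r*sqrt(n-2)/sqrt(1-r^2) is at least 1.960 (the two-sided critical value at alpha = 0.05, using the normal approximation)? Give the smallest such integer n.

r√(n−2)/√(1−r²) ≥ 1.960  ⇔  n−2 ≥ (1.960)²·(1−r²)/r²
(1−r²)/r² = (1−0.073441)/0.073441 = 12.6164
n ≥ 2 + 3.8416·12.6164 = 2 + 48.4672 = 50.4672
⌈50.4672⌉ = 51

51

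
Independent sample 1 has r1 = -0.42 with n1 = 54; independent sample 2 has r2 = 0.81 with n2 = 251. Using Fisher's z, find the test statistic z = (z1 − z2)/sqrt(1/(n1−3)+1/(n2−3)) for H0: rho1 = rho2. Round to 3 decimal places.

-10.242

Fisher z-transforms: z1 = atanh(-0.42) = -0.447692, z2 = atanh(0.81) = 1.127029; difference d = -1.574721
Var(d) = 1/51 + 1/248 = 0.0196078 + 0.0040323 = 0.0236401
z = d/√Var(d) = -1.574721 / √0.0236401 = -1.574721 / 0.153753 = -10.242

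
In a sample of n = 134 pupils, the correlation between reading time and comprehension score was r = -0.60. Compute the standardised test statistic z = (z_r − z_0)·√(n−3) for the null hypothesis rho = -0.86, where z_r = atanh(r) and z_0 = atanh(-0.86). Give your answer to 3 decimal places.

z_r = atanh(-0.60) = -0.693147,  z_0 = atanh(-0.86) = -1.293345
SE = 1/√(n−3) = 1/√131 = 0.087370
z = (z_r − z_0)/SE = (-0.693147 − (-1.293345)) / 0.087370 = 0.600198 / 0.087370 = 6.870

6.870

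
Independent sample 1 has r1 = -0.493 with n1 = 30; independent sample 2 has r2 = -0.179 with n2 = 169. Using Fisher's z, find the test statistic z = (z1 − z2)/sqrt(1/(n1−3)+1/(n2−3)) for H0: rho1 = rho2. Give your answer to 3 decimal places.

Fisher z-transforms: z1 = atanh(-0.493) = -0.540016, z2 = atanh(-0.179) = -0.180949; difference d = -0.359067
Var(d) = 1/27 + 1/166 = 0.0370370 + 0.0060241 = 0.0430611
z = d/√Var(d) = -0.359067 / √0.0430611 = -0.359067 / 0.207512 = -1.730

-1.730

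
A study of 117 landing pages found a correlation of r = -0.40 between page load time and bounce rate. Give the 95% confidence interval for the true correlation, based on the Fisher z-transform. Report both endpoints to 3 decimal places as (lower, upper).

(-0.542, -0.236)

Fisher z: z_r = atanh(r) = ½·ln((1+(-0.40))/(1−(-0.40))) = -0.423649
SE(z) = 1/√(n−3) = 1/√114 = 0.093659
95% ⇒ z* = 1.960; margin = 1.960·0.093659 = 0.183572
CI on z-scale: (-0.607221, -0.240077)
Back-transform: tanh(-0.607221) = -0.542168, tanh(-0.240077) = -0.235568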